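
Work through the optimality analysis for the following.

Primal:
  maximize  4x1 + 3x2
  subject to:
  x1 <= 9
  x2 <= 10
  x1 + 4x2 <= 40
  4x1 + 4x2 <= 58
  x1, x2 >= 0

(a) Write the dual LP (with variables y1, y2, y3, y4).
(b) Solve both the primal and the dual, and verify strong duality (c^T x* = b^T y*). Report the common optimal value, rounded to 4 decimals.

The standard primal-dual pair for 'max c^T x s.t. A x <= b, x >= 0' is:
  Dual:  min b^T y  s.t.  A^T y >= c,  y >= 0.

So the dual LP is:
  minimize  9y1 + 10y2 + 40y3 + 58y4
  subject to:
    y1 + y3 + 4y4 >= 4
    y2 + 4y3 + 4y4 >= 3
    y1, y2, y3, y4 >= 0

Solving the primal: x* = (9, 5.5).
  primal value c^T x* = 52.5.
Solving the dual: y* = (1, 0, 0, 0.75).
  dual value b^T y* = 52.5.
Strong duality: c^T x* = b^T y*. Confirmed.

52.5


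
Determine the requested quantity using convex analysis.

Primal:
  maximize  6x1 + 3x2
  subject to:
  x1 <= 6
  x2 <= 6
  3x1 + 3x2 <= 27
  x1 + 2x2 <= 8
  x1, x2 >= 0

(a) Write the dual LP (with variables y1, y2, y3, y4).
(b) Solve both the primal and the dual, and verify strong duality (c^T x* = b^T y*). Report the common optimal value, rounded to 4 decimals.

The standard primal-dual pair for 'max c^T x s.t. A x <= b, x >= 0' is:
  Dual:  min b^T y  s.t.  A^T y >= c,  y >= 0.

So the dual LP is:
  minimize  6y1 + 6y2 + 27y3 + 8y4
  subject to:
    y1 + 3y3 + y4 >= 6
    y2 + 3y3 + 2y4 >= 3
    y1, y2, y3, y4 >= 0

Solving the primal: x* = (6, 1).
  primal value c^T x* = 39.
Solving the dual: y* = (4.5, 0, 0, 1.5).
  dual value b^T y* = 39.
Strong duality: c^T x* = b^T y*. Confirmed.

39


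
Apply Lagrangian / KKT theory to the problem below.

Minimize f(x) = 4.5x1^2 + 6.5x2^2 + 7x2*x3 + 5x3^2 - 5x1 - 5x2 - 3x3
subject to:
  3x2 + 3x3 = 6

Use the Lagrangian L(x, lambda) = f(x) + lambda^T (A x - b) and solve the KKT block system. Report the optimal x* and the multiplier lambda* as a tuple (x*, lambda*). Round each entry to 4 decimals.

Form the Lagrangian:
  L(x, lambda) = (1/2) x^T Q x + c^T x + lambda^T (A x - b)
Stationarity (grad_x L = 0): Q x + c + A^T lambda = 0.
Primal feasibility: A x = b.

This gives the KKT block system:
  [ Q   A^T ] [ x     ]   [-c ]
  [ A    0  ] [ lambda ] = [ b ]

Solving the linear system:
  x*      = (0.5556, 0.8889, 1.1111)
  lambda* = (-4.7778)
  f(x*)   = 9.0556

x* = (0.5556, 0.8889, 1.1111), lambda* = (-4.7778)


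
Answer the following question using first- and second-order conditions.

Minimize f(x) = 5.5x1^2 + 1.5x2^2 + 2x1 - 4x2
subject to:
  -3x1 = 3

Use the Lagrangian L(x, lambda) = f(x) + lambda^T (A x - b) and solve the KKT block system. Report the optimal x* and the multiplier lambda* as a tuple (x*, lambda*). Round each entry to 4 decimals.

Form the Lagrangian:
  L(x, lambda) = (1/2) x^T Q x + c^T x + lambda^T (A x - b)
Stationarity (grad_x L = 0): Q x + c + A^T lambda = 0.
Primal feasibility: A x = b.

This gives the KKT block system:
  [ Q   A^T ] [ x     ]   [-c ]
  [ A    0  ] [ lambda ] = [ b ]

Solving the linear system:
  x*      = (-1, 1.3333)
  lambda* = (-3)
  f(x*)   = 0.8333

x* = (-1, 1.3333), lambda* = (-3)


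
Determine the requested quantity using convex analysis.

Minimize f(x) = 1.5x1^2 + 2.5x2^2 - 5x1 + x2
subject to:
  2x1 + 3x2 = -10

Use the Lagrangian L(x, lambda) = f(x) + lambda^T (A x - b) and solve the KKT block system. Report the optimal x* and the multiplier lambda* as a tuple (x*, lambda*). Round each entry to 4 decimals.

Form the Lagrangian:
  L(x, lambda) = (1/2) x^T Q x + c^T x + lambda^T (A x - b)
Stationarity (grad_x L = 0): Q x + c + A^T lambda = 0.
Primal feasibility: A x = b.

This gives the KKT block system:
  [ Q   A^T ] [ x     ]   [-c ]
  [ A    0  ] [ lambda ] = [ b ]

Solving the linear system:
  x*      = (-1.0426, -2.6383)
  lambda* = (4.0638)
  f(x*)   = 21.6064

x* = (-1.0426, -2.6383), lambda* = (4.0638)


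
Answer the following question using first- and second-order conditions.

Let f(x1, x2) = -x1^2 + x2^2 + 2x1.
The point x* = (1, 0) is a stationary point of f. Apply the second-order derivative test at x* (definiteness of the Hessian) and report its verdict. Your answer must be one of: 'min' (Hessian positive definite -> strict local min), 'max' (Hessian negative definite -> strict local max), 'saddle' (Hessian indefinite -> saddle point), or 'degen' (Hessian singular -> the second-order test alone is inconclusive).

Compute the Hessian H = grad^2 f:
  H = [[-2, 0], [0, 2]]
Verify stationarity: grad f(x*) = H x* + g = (0, 0).
Eigenvalues of H: -2, 2.
Eigenvalues have mixed signs, so H is indefinite -> x* is a saddle point.

saddle


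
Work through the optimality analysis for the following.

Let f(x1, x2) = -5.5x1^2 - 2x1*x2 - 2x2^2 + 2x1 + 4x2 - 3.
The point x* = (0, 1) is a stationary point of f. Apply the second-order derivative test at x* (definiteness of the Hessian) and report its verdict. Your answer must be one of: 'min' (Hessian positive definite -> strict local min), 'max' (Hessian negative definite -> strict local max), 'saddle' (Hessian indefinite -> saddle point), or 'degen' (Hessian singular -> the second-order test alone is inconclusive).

Compute the Hessian H = grad^2 f:
  H = [[-11, -2], [-2, -4]]
Verify stationarity: grad f(x*) = H x* + g = (0, 0).
Eigenvalues of H: -11.5311, -3.4689.
Both eigenvalues < 0, so H is negative definite -> x* is a strict local max.

max


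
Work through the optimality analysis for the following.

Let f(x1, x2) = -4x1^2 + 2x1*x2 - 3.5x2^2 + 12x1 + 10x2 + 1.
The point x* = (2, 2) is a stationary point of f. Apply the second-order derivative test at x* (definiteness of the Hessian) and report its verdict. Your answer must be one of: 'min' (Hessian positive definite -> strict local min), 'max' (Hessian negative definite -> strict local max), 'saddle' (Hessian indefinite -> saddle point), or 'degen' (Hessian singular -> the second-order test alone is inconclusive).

Compute the Hessian H = grad^2 f:
  H = [[-8, 2], [2, -7]]
Verify stationarity: grad f(x*) = H x* + g = (0, 0).
Eigenvalues of H: -9.5616, -5.4384.
Both eigenvalues < 0, so H is negative definite -> x* is a strict local max.

max


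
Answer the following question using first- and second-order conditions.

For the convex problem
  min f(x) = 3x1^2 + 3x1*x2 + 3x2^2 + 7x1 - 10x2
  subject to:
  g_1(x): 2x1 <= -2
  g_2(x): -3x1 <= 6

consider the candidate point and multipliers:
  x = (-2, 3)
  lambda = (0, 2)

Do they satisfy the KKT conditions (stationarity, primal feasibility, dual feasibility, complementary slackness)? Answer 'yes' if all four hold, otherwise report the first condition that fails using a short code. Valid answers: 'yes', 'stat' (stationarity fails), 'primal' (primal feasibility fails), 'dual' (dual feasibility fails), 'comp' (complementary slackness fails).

Gradient of f: grad f(x) = Q x + c = (4, 2)
Constraint values g_i(x) = a_i^T x - b_i:
  g_1((-2, 3)) = -2
  g_2((-2, 3)) = 0
Stationarity residual: grad f(x) + sum_i lambda_i a_i = (-2, 2)
  -> stationarity FAILS
Primal feasibility (all g_i <= 0): OK
Dual feasibility (all lambda_i >= 0): OK
Complementary slackness (lambda_i * g_i(x) = 0 for all i): OK

Verdict: the first failing condition is stationarity -> stat.

stat


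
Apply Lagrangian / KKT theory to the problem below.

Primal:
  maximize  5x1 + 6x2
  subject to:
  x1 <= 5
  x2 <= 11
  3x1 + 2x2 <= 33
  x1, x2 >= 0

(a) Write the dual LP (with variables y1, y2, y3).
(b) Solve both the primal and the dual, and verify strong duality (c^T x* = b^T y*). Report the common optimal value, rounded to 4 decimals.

The standard primal-dual pair for 'max c^T x s.t. A x <= b, x >= 0' is:
  Dual:  min b^T y  s.t.  A^T y >= c,  y >= 0.

So the dual LP is:
  minimize  5y1 + 11y2 + 33y3
  subject to:
    y1 + 3y3 >= 5
    y2 + 2y3 >= 6
    y1, y2, y3 >= 0

Solving the primal: x* = (3.6667, 11).
  primal value c^T x* = 84.3333.
Solving the dual: y* = (0, 2.6667, 1.6667).
  dual value b^T y* = 84.3333.
Strong duality: c^T x* = b^T y*. Confirmed.

84.3333


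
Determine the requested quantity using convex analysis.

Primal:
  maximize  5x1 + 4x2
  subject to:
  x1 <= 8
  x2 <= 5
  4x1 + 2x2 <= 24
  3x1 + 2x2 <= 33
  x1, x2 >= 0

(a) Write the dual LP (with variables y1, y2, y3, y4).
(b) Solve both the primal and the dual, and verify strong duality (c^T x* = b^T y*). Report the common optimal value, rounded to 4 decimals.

The standard primal-dual pair for 'max c^T x s.t. A x <= b, x >= 0' is:
  Dual:  min b^T y  s.t.  A^T y >= c,  y >= 0.

So the dual LP is:
  minimize  8y1 + 5y2 + 24y3 + 33y4
  subject to:
    y1 + 4y3 + 3y4 >= 5
    y2 + 2y3 + 2y4 >= 4
    y1, y2, y3, y4 >= 0

Solving the primal: x* = (3.5, 5).
  primal value c^T x* = 37.5.
Solving the dual: y* = (0, 1.5, 1.25, 0).
  dual value b^T y* = 37.5.
Strong duality: c^T x* = b^T y*. Confirmed.

37.5


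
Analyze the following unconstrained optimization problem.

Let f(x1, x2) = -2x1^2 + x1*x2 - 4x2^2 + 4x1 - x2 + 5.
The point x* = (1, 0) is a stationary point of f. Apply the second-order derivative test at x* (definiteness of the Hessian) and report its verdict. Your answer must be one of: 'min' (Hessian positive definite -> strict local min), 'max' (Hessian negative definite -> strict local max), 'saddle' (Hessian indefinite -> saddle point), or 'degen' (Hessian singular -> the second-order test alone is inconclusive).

Compute the Hessian H = grad^2 f:
  H = [[-4, 1], [1, -8]]
Verify stationarity: grad f(x*) = H x* + g = (0, 0).
Eigenvalues of H: -8.2361, -3.7639.
Both eigenvalues < 0, so H is negative definite -> x* is a strict local max.

max


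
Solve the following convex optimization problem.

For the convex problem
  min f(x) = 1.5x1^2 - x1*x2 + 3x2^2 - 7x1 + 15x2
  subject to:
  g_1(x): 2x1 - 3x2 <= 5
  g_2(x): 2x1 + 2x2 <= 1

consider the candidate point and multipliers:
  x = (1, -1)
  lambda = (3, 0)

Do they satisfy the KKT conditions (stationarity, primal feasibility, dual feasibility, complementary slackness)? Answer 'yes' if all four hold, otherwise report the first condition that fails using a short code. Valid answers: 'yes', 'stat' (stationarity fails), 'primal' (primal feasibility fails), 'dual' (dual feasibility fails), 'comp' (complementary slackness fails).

Gradient of f: grad f(x) = Q x + c = (-3, 8)
Constraint values g_i(x) = a_i^T x - b_i:
  g_1((1, -1)) = 0
  g_2((1, -1)) = -1
Stationarity residual: grad f(x) + sum_i lambda_i a_i = (3, -1)
  -> stationarity FAILS
Primal feasibility (all g_i <= 0): OK
Dual feasibility (all lambda_i >= 0): OK
Complementary slackness (lambda_i * g_i(x) = 0 for all i): OK

Verdict: the first failing condition is stationarity -> stat.

stat


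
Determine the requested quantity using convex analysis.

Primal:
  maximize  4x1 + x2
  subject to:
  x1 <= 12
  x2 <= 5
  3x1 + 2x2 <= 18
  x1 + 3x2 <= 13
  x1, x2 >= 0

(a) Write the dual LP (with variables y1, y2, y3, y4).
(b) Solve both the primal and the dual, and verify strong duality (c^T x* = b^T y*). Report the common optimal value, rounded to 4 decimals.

The standard primal-dual pair for 'max c^T x s.t. A x <= b, x >= 0' is:
  Dual:  min b^T y  s.t.  A^T y >= c,  y >= 0.

So the dual LP is:
  minimize  12y1 + 5y2 + 18y3 + 13y4
  subject to:
    y1 + 3y3 + y4 >= 4
    y2 + 2y3 + 3y4 >= 1
    y1, y2, y3, y4 >= 0

Solving the primal: x* = (6, 0).
  primal value c^T x* = 24.
Solving the dual: y* = (0, 0, 1.3333, 0).
  dual value b^T y* = 24.
Strong duality: c^T x* = b^T y*. Confirmed.

24


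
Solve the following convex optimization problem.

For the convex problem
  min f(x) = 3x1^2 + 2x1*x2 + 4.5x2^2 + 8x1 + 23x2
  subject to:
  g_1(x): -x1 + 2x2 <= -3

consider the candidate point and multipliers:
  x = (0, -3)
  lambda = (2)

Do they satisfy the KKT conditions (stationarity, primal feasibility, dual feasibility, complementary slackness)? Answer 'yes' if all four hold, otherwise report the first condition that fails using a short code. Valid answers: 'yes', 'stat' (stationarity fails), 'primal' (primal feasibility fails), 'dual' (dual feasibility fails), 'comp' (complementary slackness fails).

Gradient of f: grad f(x) = Q x + c = (2, -4)
Constraint values g_i(x) = a_i^T x - b_i:
  g_1((0, -3)) = -3
Stationarity residual: grad f(x) + sum_i lambda_i a_i = (0, 0)
  -> stationarity OK
Primal feasibility (all g_i <= 0): OK
Dual feasibility (all lambda_i >= 0): OK
Complementary slackness (lambda_i * g_i(x) = 0 for all i): FAILS

Verdict: the first failing condition is complementary_slackness -> comp.

comp


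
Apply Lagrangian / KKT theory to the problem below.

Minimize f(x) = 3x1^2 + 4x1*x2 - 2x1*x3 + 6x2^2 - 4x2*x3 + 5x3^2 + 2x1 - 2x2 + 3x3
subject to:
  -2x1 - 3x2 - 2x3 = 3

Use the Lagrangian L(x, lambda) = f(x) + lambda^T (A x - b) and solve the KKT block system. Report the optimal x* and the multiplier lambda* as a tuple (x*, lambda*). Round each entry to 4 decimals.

Form the Lagrangian:
  L(x, lambda) = (1/2) x^T Q x + c^T x + lambda^T (A x - b)
Stationarity (grad_x L = 0): Q x + c + A^T lambda = 0.
Primal feasibility: A x = b.

This gives the KKT block system:
  [ Q   A^T ] [ x     ]   [-c ]
  [ A    0  ] [ lambda ] = [ b ]

Solving the linear system:
  x*      = (-0.8602, 0.0079, -0.6516)
  lambda* = (-0.9134)
  f(x*)   = -0.4754

x* = (-0.8602, 0.0079, -0.6516), lambda* = (-0.9134)


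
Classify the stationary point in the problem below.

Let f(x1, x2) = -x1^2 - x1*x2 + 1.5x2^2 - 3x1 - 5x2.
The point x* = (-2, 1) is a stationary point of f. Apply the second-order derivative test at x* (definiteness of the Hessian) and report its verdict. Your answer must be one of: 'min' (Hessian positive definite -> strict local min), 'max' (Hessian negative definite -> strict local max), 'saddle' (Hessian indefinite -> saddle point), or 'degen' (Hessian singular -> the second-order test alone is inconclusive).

Compute the Hessian H = grad^2 f:
  H = [[-2, -1], [-1, 3]]
Verify stationarity: grad f(x*) = H x* + g = (0, 0).
Eigenvalues of H: -2.1926, 3.1926.
Eigenvalues have mixed signs, so H is indefinite -> x* is a saddle point.

saddle


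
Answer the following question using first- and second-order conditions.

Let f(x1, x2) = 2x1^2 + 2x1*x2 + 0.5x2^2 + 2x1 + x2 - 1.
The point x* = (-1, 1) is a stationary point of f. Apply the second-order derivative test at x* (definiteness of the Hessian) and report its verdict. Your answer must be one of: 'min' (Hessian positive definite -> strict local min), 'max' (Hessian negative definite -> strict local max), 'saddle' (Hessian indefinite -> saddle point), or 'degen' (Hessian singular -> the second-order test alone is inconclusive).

Compute the Hessian H = grad^2 f:
  H = [[4, 2], [2, 1]]
Verify stationarity: grad f(x*) = H x* + g = (0, 0).
Eigenvalues of H: 0, 5.
H has a zero eigenvalue (singular; positive semidefinite but not definite), so H is neither positive definite, negative definite, nor indefinite. The second-order test alone is inconclusive -> degen.
(Indeed, f is constant along the null direction of H through x*, so x* is not a strict local extremum.)

degen


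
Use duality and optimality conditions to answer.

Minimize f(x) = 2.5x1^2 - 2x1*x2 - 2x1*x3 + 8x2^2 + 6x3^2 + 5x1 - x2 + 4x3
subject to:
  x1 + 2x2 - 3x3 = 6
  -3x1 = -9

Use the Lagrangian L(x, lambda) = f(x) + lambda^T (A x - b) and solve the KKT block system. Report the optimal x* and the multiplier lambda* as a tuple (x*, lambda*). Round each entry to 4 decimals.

Form the Lagrangian:
  L(x, lambda) = (1/2) x^T Q x + c^T x + lambda^T (A x - b)
Stationarity (grad_x L = 0): Q x + c + A^T lambda = 0.
Primal feasibility: A x = b.

This gives the KKT block system:
  [ Q   A^T ] [ x     ]   [-c ]
  [ A    0  ] [ lambda ] = [ b ]

Solving the linear system:
  x*      = (3, 0.7656, -0.4896)
  lambda* = (-2.625, 5.6076)
  f(x*)   = 39.2474

x* = (3, 0.7656, -0.4896), lambda* = (-2.625, 5.6076)


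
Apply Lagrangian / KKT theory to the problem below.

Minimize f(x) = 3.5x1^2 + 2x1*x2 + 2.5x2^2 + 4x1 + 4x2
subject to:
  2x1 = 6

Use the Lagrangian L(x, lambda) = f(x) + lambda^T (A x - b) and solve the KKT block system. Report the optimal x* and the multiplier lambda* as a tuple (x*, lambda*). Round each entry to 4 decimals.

Form the Lagrangian:
  L(x, lambda) = (1/2) x^T Q x + c^T x + lambda^T (A x - b)
Stationarity (grad_x L = 0): Q x + c + A^T lambda = 0.
Primal feasibility: A x = b.

This gives the KKT block system:
  [ Q   A^T ] [ x     ]   [-c ]
  [ A    0  ] [ lambda ] = [ b ]

Solving the linear system:
  x*      = (3, -2)
  lambda* = (-10.5)
  f(x*)   = 33.5

x* = (3, -2), lambda* = (-10.5)


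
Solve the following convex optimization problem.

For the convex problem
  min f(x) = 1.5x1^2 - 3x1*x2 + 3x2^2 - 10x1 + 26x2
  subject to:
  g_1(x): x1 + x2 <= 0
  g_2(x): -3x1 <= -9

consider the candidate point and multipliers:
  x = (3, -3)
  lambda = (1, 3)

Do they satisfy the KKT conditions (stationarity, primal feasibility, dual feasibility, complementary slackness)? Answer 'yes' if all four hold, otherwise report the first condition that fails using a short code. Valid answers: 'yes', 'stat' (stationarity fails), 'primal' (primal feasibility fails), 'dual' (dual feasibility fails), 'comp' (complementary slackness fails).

Gradient of f: grad f(x) = Q x + c = (8, -1)
Constraint values g_i(x) = a_i^T x - b_i:
  g_1((3, -3)) = 0
  g_2((3, -3)) = 0
Stationarity residual: grad f(x) + sum_i lambda_i a_i = (0, 0)
  -> stationarity OK
Primal feasibility (all g_i <= 0): OK
Dual feasibility (all lambda_i >= 0): OK
Complementary slackness (lambda_i * g_i(x) = 0 for all i): OK

Verdict: yes, KKT holds.

yes


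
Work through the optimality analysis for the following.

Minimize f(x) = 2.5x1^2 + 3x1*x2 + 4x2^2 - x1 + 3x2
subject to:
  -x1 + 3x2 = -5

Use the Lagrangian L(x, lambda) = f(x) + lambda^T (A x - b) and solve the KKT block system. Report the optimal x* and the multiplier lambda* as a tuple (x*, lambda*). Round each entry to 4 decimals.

Form the Lagrangian:
  L(x, lambda) = (1/2) x^T Q x + c^T x + lambda^T (A x - b)
Stationarity (grad_x L = 0): Q x + c + A^T lambda = 0.
Primal feasibility: A x = b.

This gives the KKT block system:
  [ Q   A^T ] [ x     ]   [-c ]
  [ A    0  ] [ lambda ] = [ b ]

Solving the linear system:
  x*      = (1.1972, -1.2676)
  lambda* = (1.1831)
  f(x*)   = 0.4577

x* = (1.1972, -1.2676), lambda* = (1.1831)


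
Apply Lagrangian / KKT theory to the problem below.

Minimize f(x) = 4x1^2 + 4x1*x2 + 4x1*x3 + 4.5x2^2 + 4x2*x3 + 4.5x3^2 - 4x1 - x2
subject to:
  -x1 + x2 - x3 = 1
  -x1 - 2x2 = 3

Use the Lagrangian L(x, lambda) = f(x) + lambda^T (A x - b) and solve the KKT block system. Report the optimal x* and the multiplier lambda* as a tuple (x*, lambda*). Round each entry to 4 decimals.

Form the Lagrangian:
  L(x, lambda) = (1/2) x^T Q x + c^T x + lambda^T (A x - b)
Stationarity (grad_x L = 0): Q x + c + A^T lambda = 0.
Primal feasibility: A x = b.

This gives the KKT block system:
  [ Q   A^T ] [ x     ]   [-c ]
  [ A    0  ] [ lambda ] = [ b ]

Solving the linear system:
  x*      = (-1.7073, -0.6463, 0.061)
  lambda* = (-8.8659, -11.1341)
  f(x*)   = 24.872

x* = (-1.7073, -0.6463, 0.061), lambda* = (-8.8659, -11.1341)


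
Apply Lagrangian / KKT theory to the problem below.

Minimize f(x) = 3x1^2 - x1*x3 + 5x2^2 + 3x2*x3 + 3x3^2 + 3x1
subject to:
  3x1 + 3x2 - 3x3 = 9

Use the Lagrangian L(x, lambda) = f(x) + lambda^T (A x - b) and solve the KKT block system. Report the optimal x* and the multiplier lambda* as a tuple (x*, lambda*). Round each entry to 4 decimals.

Form the Lagrangian:
  L(x, lambda) = (1/2) x^T Q x + c^T x + lambda^T (A x - b)
Stationarity (grad_x L = 0): Q x + c + A^T lambda = 0.
Primal feasibility: A x = b.

This gives the KKT block system:
  [ Q   A^T ] [ x     ]   [-c ]
  [ A    0  ] [ lambda ] = [ b ]

Solving the linear system:
  x*      = (0.3077, 1.1154, -1.5769)
  lambda* = (-2.141)
  f(x*)   = 10.0962

x* = (0.3077, 1.1154, -1.5769), lambda* = (-2.141)


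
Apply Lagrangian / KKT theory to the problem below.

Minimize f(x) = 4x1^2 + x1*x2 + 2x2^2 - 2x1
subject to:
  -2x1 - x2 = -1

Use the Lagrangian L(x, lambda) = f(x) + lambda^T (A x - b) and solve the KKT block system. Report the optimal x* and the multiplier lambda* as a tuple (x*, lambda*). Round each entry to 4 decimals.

Form the Lagrangian:
  L(x, lambda) = (1/2) x^T Q x + c^T x + lambda^T (A x - b)
Stationarity (grad_x L = 0): Q x + c + A^T lambda = 0.
Primal feasibility: A x = b.

This gives the KKT block system:
  [ Q   A^T ] [ x     ]   [-c ]
  [ A    0  ] [ lambda ] = [ b ]

Solving the linear system:
  x*      = (0.45, 0.1)
  lambda* = (0.85)
  f(x*)   = -0.025

x* = (0.45, 0.1), lambda* = (0.85)


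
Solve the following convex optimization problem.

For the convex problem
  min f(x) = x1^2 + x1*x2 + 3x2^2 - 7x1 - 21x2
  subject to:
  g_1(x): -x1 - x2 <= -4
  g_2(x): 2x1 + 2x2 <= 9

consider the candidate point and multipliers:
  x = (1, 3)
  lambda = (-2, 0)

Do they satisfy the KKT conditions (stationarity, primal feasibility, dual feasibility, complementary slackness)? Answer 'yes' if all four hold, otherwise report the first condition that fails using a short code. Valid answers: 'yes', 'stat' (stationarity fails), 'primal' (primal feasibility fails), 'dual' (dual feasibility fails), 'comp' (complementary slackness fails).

Gradient of f: grad f(x) = Q x + c = (-2, -2)
Constraint values g_i(x) = a_i^T x - b_i:
  g_1((1, 3)) = 0
  g_2((1, 3)) = -1
Stationarity residual: grad f(x) + sum_i lambda_i a_i = (0, 0)
  -> stationarity OK
Primal feasibility (all g_i <= 0): OK
Dual feasibility (all lambda_i >= 0): FAILS
Complementary slackness (lambda_i * g_i(x) = 0 for all i): OK

Verdict: the first failing condition is dual_feasibility -> dual.

dual


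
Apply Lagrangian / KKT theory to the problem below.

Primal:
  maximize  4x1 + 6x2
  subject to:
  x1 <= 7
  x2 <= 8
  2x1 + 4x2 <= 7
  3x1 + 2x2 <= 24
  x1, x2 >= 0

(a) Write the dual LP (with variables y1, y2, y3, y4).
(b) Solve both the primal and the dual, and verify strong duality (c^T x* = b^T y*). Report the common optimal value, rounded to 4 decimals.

The standard primal-dual pair for 'max c^T x s.t. A x <= b, x >= 0' is:
  Dual:  min b^T y  s.t.  A^T y >= c,  y >= 0.

So the dual LP is:
  minimize  7y1 + 8y2 + 7y3 + 24y4
  subject to:
    y1 + 2y3 + 3y4 >= 4
    y2 + 4y3 + 2y4 >= 6
    y1, y2, y3, y4 >= 0

Solving the primal: x* = (3.5, 0).
  primal value c^T x* = 14.
Solving the dual: y* = (0, 0, 2, 0).
  dual value b^T y* = 14.
Strong duality: c^T x* = b^T y*. Confirmed.

14


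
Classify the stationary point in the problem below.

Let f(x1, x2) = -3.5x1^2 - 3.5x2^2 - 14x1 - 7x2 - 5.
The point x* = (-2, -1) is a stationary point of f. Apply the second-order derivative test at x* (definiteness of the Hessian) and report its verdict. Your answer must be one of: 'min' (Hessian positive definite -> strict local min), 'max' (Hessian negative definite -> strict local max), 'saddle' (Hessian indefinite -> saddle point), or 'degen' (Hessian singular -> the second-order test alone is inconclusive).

Compute the Hessian H = grad^2 f:
  H = [[-7, 0], [0, -7]]
Verify stationarity: grad f(x*) = H x* + g = (0, 0).
Eigenvalues of H: -7, -7.
Both eigenvalues < 0, so H is negative definite -> x* is a strict local max.

max


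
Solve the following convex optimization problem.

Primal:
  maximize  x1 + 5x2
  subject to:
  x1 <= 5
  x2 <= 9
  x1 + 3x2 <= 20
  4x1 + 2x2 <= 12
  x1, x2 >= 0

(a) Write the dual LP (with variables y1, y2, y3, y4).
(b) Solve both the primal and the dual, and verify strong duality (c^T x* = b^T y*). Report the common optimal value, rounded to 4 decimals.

The standard primal-dual pair for 'max c^T x s.t. A x <= b, x >= 0' is:
  Dual:  min b^T y  s.t.  A^T y >= c,  y >= 0.

So the dual LP is:
  minimize  5y1 + 9y2 + 20y3 + 12y4
  subject to:
    y1 + y3 + 4y4 >= 1
    y2 + 3y3 + 2y4 >= 5
    y1, y2, y3, y4 >= 0

Solving the primal: x* = (0, 6).
  primal value c^T x* = 30.
Solving the dual: y* = (0, 0, 0, 2.5).
  dual value b^T y* = 30.
Strong duality: c^T x* = b^T y*. Confirmed.

30


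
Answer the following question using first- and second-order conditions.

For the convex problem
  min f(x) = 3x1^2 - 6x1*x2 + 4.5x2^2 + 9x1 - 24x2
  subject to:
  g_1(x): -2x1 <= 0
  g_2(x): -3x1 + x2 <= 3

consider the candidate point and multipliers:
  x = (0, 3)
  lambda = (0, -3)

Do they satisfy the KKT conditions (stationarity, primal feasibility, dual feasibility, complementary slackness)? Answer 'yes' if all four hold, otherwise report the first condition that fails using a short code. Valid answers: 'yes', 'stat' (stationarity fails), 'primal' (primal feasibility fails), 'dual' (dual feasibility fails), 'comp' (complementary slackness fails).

Gradient of f: grad f(x) = Q x + c = (-9, 3)
Constraint values g_i(x) = a_i^T x - b_i:
  g_1((0, 3)) = 0
  g_2((0, 3)) = 0
Stationarity residual: grad f(x) + sum_i lambda_i a_i = (0, 0)
  -> stationarity OK
Primal feasibility (all g_i <= 0): OK
Dual feasibility (all lambda_i >= 0): FAILS
Complementary slackness (lambda_i * g_i(x) = 0 for all i): OK

Verdict: the first failing condition is dual_feasibility -> dual.

dual


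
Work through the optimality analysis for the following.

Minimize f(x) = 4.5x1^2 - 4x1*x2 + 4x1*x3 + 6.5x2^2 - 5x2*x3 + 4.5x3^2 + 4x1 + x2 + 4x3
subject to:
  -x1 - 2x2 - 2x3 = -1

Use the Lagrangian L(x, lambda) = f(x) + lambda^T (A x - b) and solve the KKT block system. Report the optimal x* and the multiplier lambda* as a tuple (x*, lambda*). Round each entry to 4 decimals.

Form the Lagrangian:
  L(x, lambda) = (1/2) x^T Q x + c^T x + lambda^T (A x - b)
Stationarity (grad_x L = 0): Q x + c + A^T lambda = 0.
Primal feasibility: A x = b.

This gives the KKT block system:
  [ Q   A^T ] [ x     ]   [-c ]
  [ A    0  ] [ lambda ] = [ b ]

Solving the linear system:
  x*      = (-0.1991, 0.3063, 0.2933)
  lambda* = (2.1558)
  f(x*)   = 1.4194

x* = (-0.1991, 0.3063, 0.2933), lambda* = (2.1558)


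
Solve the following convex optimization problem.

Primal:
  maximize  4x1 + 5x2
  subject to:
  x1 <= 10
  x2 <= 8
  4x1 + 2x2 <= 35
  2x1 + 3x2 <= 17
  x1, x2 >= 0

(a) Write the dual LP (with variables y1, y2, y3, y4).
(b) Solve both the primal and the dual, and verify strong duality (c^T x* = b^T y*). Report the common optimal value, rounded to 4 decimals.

The standard primal-dual pair for 'max c^T x s.t. A x <= b, x >= 0' is:
  Dual:  min b^T y  s.t.  A^T y >= c,  y >= 0.

So the dual LP is:
  minimize  10y1 + 8y2 + 35y3 + 17y4
  subject to:
    y1 + 4y3 + 2y4 >= 4
    y2 + 2y3 + 3y4 >= 5
    y1, y2, y3, y4 >= 0

Solving the primal: x* = (8.5, 0).
  primal value c^T x* = 34.
Solving the dual: y* = (0, 0, 0, 2).
  dual value b^T y* = 34.
Strong duality: c^T x* = b^T y*. Confirmed.

34


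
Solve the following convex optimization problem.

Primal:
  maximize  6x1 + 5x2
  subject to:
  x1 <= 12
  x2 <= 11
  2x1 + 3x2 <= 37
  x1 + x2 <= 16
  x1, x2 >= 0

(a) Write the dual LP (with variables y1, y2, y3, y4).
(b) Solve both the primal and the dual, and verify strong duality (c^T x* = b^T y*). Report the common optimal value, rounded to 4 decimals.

The standard primal-dual pair for 'max c^T x s.t. A x <= b, x >= 0' is:
  Dual:  min b^T y  s.t.  A^T y >= c,  y >= 0.

So the dual LP is:
  minimize  12y1 + 11y2 + 37y3 + 16y4
  subject to:
    y1 + 2y3 + y4 >= 6
    y2 + 3y3 + y4 >= 5
    y1, y2, y3, y4 >= 0

Solving the primal: x* = (12, 4).
  primal value c^T x* = 92.
Solving the dual: y* = (1, 0, 0, 5).
  dual value b^T y* = 92.
Strong duality: c^T x* = b^T y*. Confirmed.

92


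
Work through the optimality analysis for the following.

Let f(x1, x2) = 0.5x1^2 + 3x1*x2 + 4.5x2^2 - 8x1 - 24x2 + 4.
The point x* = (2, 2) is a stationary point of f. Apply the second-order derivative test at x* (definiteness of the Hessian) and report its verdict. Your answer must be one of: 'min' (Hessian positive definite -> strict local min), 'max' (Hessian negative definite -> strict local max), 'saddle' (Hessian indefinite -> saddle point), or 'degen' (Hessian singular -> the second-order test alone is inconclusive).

Compute the Hessian H = grad^2 f:
  H = [[1, 3], [3, 9]]
Verify stationarity: grad f(x*) = H x* + g = (0, 0).
Eigenvalues of H: 0, 10.
H has a zero eigenvalue (singular; positive semidefinite but not definite), so H is neither positive definite, negative definite, nor indefinite. The second-order test alone is inconclusive -> degen.
(Indeed, f is constant along the null direction of H through x*, so x* is not a strict local extremum.)

degen


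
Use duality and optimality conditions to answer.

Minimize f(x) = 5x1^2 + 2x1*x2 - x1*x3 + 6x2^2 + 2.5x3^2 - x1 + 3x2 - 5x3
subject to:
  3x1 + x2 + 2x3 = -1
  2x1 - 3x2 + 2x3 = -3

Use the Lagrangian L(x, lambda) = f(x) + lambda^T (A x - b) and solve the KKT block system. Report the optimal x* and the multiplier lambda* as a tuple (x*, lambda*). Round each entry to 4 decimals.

Form the Lagrangian:
  L(x, lambda) = (1/2) x^T Q x + c^T x + lambda^T (A x - b)
Stationarity (grad_x L = 0): Q x + c + A^T lambda = 0.
Primal feasibility: A x = b.

This gives the KKT block system:
  [ Q   A^T ] [ x     ]   [-c ]
  [ A    0  ] [ lambda ] = [ b ]

Solving the linear system:
  x*      = (-0.4797, 0.6199, -0.0904)
  lambda* = (-0.5053, 2.9915)
  f(x*)   = 5.6302

x* = (-0.4797, 0.6199, -0.0904), lambda* = (-0.5053, 2.9915)


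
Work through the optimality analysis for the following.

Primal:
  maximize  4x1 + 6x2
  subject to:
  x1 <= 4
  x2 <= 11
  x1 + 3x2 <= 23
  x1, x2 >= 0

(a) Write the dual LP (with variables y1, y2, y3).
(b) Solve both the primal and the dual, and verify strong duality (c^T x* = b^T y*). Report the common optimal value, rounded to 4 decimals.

The standard primal-dual pair for 'max c^T x s.t. A x <= b, x >= 0' is:
  Dual:  min b^T y  s.t.  A^T y >= c,  y >= 0.

So the dual LP is:
  minimize  4y1 + 11y2 + 23y3
  subject to:
    y1 + y3 >= 4
    y2 + 3y3 >= 6
    y1, y2, y3 >= 0

Solving the primal: x* = (4, 6.3333).
  primal value c^T x* = 54.
Solving the dual: y* = (2, 0, 2).
  dual value b^T y* = 54.
Strong duality: c^T x* = b^T y*. Confirmed.

54


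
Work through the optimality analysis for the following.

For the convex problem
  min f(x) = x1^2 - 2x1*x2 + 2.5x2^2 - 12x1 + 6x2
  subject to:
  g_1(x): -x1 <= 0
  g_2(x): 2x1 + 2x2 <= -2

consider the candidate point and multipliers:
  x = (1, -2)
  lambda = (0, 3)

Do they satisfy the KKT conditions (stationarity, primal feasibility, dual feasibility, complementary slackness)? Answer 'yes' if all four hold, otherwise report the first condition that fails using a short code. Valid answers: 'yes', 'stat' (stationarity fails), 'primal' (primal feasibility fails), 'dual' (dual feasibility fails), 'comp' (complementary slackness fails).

Gradient of f: grad f(x) = Q x + c = (-6, -6)
Constraint values g_i(x) = a_i^T x - b_i:
  g_1((1, -2)) = -1
  g_2((1, -2)) = 0
Stationarity residual: grad f(x) + sum_i lambda_i a_i = (0, 0)
  -> stationarity OK
Primal feasibility (all g_i <= 0): OK
Dual feasibility (all lambda_i >= 0): OK
Complementary slackness (lambda_i * g_i(x) = 0 for all i): OK

Verdict: yes, KKT holds.

yes


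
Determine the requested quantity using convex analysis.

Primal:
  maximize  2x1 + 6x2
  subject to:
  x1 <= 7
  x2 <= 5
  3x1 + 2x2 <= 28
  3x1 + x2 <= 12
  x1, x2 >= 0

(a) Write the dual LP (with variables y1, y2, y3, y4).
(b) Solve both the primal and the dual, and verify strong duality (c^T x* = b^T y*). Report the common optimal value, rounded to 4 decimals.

The standard primal-dual pair for 'max c^T x s.t. A x <= b, x >= 0' is:
  Dual:  min b^T y  s.t.  A^T y >= c,  y >= 0.

So the dual LP is:
  minimize  7y1 + 5y2 + 28y3 + 12y4
  subject to:
    y1 + 3y3 + 3y4 >= 2
    y2 + 2y3 + y4 >= 6
    y1, y2, y3, y4 >= 0

Solving the primal: x* = (2.3333, 5).
  primal value c^T x* = 34.6667.
Solving the dual: y* = (0, 5.3333, 0, 0.6667).
  dual value b^T y* = 34.6667.
Strong duality: c^T x* = b^T y*. Confirmed.

34.6667


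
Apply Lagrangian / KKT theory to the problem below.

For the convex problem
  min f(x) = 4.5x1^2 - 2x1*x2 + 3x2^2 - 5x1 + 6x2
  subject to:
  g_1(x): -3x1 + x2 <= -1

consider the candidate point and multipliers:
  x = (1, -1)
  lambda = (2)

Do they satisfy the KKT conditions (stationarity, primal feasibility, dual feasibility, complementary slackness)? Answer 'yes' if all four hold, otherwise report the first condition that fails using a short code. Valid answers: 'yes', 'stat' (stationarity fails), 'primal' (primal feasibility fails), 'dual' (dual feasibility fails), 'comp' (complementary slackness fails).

Gradient of f: grad f(x) = Q x + c = (6, -2)
Constraint values g_i(x) = a_i^T x - b_i:
  g_1((1, -1)) = -3
Stationarity residual: grad f(x) + sum_i lambda_i a_i = (0, 0)
  -> stationarity OK
Primal feasibility (all g_i <= 0): OK
Dual feasibility (all lambda_i >= 0): OK
Complementary slackness (lambda_i * g_i(x) = 0 for all i): FAILS

Verdict: the first failing condition is complementary_slackness -> comp.

comp


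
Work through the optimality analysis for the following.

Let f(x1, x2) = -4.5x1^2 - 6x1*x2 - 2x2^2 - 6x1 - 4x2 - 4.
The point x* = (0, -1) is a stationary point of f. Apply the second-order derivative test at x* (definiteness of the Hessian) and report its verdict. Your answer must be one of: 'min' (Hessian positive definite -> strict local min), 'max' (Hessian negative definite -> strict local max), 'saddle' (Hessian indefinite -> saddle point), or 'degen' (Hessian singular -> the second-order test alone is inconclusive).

Compute the Hessian H = grad^2 f:
  H = [[-9, -6], [-6, -4]]
Verify stationarity: grad f(x*) = H x* + g = (0, 0).
Eigenvalues of H: -13, 0.
H has a zero eigenvalue (singular; negative semidefinite but not definite), so H is neither positive definite, negative definite, nor indefinite. The second-order test alone is inconclusive -> degen.
(Indeed, f is constant along the null direction of H through x*, so x* is not a strict local extremum.)

degen


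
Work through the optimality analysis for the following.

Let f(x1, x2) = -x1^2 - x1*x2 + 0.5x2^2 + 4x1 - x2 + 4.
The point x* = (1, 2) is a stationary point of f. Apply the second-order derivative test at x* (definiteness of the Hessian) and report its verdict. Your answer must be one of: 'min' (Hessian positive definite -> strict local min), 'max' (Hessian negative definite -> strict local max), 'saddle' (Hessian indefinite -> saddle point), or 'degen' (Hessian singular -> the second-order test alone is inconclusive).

Compute the Hessian H = grad^2 f:
  H = [[-2, -1], [-1, 1]]
Verify stationarity: grad f(x*) = H x* + g = (0, 0).
Eigenvalues of H: -2.3028, 1.3028.
Eigenvalues have mixed signs, so H is indefinite -> x* is a saddle point.

saddle


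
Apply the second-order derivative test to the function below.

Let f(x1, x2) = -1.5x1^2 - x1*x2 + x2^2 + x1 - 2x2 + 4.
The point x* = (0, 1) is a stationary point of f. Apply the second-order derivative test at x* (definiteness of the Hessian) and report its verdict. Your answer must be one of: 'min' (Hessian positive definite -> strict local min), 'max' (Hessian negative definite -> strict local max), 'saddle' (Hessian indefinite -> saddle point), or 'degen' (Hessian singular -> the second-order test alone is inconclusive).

Compute the Hessian H = grad^2 f:
  H = [[-3, -1], [-1, 2]]
Verify stationarity: grad f(x*) = H x* + g = (0, 0).
Eigenvalues of H: -3.1926, 2.1926.
Eigenvalues have mixed signs, so H is indefinite -> x* is a saddle point.

saddle


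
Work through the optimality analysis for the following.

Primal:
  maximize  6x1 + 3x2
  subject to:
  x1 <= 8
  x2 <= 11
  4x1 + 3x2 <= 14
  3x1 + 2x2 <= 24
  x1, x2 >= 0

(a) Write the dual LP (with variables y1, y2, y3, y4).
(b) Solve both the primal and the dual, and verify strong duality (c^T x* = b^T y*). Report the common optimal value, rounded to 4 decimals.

The standard primal-dual pair for 'max c^T x s.t. A x <= b, x >= 0' is:
  Dual:  min b^T y  s.t.  A^T y >= c,  y >= 0.

So the dual LP is:
  minimize  8y1 + 11y2 + 14y3 + 24y4
  subject to:
    y1 + 4y3 + 3y4 >= 6
    y2 + 3y3 + 2y4 >= 3
    y1, y2, y3, y4 >= 0

Solving the primal: x* = (3.5, 0).
  primal value c^T x* = 21.
Solving the dual: y* = (0, 0, 1.5, 0).
  dual value b^T y* = 21.
Strong duality: c^T x* = b^T y*. Confirmed.

21


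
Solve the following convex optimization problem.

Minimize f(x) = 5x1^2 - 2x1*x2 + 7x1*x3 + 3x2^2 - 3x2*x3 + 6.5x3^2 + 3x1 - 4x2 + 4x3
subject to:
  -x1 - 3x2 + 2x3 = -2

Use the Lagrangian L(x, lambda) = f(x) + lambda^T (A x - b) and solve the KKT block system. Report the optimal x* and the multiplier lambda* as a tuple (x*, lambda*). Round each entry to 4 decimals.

Form the Lagrangian:
  L(x, lambda) = (1/2) x^T Q x + c^T x + lambda^T (A x - b)
Stationarity (grad_x L = 0): Q x + c + A^T lambda = 0.
Primal feasibility: A x = b.

This gives the KKT block system:
  [ Q   A^T ] [ x     ]   [-c ]
  [ A    0  ] [ lambda ] = [ b ]

Solving the linear system:
  x*      = (-0.0787, 0.6026, -0.1355)
  lambda* = (0.0598)
  f(x*)   = -1.5344

x* = (-0.0787, 0.6026, -0.1355), lambda* = (0.0598)


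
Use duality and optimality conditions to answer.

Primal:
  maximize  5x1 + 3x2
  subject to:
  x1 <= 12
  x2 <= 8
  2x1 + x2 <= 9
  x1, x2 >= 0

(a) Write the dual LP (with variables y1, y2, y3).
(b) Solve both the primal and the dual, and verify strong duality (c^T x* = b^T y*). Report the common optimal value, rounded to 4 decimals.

The standard primal-dual pair for 'max c^T x s.t. A x <= b, x >= 0' is:
  Dual:  min b^T y  s.t.  A^T y >= c,  y >= 0.

So the dual LP is:
  minimize  12y1 + 8y2 + 9y3
  subject to:
    y1 + 2y3 >= 5
    y2 + y3 >= 3
    y1, y2, y3 >= 0

Solving the primal: x* = (0.5, 8).
  primal value c^T x* = 26.5.
Solving the dual: y* = (0, 0.5, 2.5).
  dual value b^T y* = 26.5.
Strong duality: c^T x* = b^T y*. Confirmed.

26.5


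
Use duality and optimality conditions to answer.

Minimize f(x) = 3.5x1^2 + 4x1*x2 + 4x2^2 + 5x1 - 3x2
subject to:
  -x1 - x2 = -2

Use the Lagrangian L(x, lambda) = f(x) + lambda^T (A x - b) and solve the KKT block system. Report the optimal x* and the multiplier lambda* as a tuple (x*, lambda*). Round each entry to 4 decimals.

Form the Lagrangian:
  L(x, lambda) = (1/2) x^T Q x + c^T x + lambda^T (A x - b)
Stationarity (grad_x L = 0): Q x + c + A^T lambda = 0.
Primal feasibility: A x = b.

This gives the KKT block system:
  [ Q   A^T ] [ x     ]   [-c ]
  [ A    0  ] [ lambda ] = [ b ]

Solving the linear system:
  x*      = (0, 2)
  lambda* = (13)
  f(x*)   = 10

x* = (0, 2), lambda* = (13)


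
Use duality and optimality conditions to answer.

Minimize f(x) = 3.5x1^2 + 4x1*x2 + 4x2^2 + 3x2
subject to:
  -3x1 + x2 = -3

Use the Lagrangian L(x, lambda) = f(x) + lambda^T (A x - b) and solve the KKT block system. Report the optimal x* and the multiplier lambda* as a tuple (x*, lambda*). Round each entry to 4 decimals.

Form the Lagrangian:
  L(x, lambda) = (1/2) x^T Q x + c^T x + lambda^T (A x - b)
Stationarity (grad_x L = 0): Q x + c + A^T lambda = 0.
Primal feasibility: A x = b.

This gives the KKT block system:
  [ Q   A^T ] [ x     ]   [-c ]
  [ A    0  ] [ lambda ] = [ b ]

Solving the linear system:
  x*      = (0.7282, -0.8155)
  lambda* = (0.6117)
  f(x*)   = -0.3058

x* = (0.7282, -0.8155), lambda* = (0.6117)


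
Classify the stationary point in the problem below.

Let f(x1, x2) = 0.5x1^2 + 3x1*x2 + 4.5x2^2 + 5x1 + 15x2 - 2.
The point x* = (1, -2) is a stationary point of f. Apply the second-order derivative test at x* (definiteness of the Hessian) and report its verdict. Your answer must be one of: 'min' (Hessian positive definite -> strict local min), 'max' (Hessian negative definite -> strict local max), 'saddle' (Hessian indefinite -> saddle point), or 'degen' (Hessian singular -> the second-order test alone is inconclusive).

Compute the Hessian H = grad^2 f:
  H = [[1, 3], [3, 9]]
Verify stationarity: grad f(x*) = H x* + g = (0, 0).
Eigenvalues of H: 0, 10.
H has a zero eigenvalue (singular; positive semidefinite but not definite), so H is neither positive definite, negative definite, nor indefinite. The second-order test alone is inconclusive -> degen.
(Indeed, f is constant along the null direction of H through x*, so x* is not a strict local extremum.)

degen
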